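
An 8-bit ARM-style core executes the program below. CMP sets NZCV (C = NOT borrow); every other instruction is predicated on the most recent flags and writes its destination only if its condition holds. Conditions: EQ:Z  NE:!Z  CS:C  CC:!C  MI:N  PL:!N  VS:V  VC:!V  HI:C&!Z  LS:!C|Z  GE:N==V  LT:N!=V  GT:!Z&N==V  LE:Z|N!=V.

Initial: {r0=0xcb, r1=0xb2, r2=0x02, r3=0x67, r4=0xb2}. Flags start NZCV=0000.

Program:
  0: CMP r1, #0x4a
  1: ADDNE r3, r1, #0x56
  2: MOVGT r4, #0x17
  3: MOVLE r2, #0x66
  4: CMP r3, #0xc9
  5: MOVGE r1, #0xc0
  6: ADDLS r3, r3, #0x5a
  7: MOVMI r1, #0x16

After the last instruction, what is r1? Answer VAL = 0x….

VAL = 0xc0

[0] flags=0011 → (cmp)
[1] flags=0011 NE?T → r3=0x08
[2] flags=0011 GT?F → skip
[3] flags=0011 LE?T → r2=0x66
[4] flags=0000 → (cmp)
[5] flags=0000 GE?T → r1=0xc0
[6] flags=0000 LS?T → r3=0x62
[7] flags=0000 MI?F → skip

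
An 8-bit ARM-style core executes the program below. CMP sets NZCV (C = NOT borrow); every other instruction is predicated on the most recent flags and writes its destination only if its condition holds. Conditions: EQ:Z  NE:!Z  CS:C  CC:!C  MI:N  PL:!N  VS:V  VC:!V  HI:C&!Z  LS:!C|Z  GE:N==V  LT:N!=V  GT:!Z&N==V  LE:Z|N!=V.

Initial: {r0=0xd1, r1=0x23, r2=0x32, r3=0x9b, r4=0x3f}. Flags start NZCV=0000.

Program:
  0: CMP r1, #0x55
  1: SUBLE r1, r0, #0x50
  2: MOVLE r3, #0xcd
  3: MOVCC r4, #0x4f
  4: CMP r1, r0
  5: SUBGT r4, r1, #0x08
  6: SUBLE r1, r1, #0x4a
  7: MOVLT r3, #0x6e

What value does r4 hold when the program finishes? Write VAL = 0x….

0: ✓ CMP  NZCV=1000
1: ✓ SUBLE  r1←0x81
2: ✓ MOVLE  r3←0xcd
3: ✓ MOVCC  r4←0x4f
4: ✓ CMP  NZCV=1000
5: · SUBGT
6: ✓ SUBLE  r1←0x37
7: ✓ MOVLT  r3←0x6e

VAL = 0x4f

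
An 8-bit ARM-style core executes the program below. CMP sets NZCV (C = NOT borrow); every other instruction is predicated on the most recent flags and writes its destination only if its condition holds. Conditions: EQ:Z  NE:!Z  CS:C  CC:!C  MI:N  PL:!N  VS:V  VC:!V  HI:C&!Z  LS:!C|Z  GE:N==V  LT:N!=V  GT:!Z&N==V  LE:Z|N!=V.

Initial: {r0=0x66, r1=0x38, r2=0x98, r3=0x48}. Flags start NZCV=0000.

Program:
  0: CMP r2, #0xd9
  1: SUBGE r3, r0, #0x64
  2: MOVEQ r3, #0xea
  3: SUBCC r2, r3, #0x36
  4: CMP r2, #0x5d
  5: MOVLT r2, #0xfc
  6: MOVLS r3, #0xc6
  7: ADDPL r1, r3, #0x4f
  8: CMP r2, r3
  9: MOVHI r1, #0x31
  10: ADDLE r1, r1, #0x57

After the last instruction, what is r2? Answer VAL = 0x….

VAL = 0xfc

[0] flags=1000 → (cmp)
[1] flags=1000 GE?F → skip
[2] flags=1000 EQ?F → skip
[3] flags=1000 CC?T → r2=0x12
[4] flags=1000 → (cmp)
[5] flags=1000 LT?T → r2=0xfc
[6] flags=1000 LS?T → r3=0xc6
[7] flags=1000 PL?F → skip
[8] flags=0010 → (cmp)
[9] flags=0010 HI?T → r1=0x31
[10] flags=0010 LE?F → skip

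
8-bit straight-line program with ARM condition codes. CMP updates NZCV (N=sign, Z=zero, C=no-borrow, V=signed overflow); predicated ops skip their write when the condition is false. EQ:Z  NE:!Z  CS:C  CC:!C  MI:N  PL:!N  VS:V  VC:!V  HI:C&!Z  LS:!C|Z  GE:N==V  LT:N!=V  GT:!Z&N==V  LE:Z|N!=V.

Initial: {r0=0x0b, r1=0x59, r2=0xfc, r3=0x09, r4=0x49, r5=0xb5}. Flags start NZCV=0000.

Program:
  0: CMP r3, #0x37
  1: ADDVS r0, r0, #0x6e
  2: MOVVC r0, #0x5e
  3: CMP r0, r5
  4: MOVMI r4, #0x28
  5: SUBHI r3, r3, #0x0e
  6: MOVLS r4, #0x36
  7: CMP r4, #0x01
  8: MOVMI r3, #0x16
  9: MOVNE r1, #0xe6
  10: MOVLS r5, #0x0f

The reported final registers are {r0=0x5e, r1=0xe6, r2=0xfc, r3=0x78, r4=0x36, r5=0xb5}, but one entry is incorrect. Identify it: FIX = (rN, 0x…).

FIX = (r3, 0x09)

0: ✓ CMP  NZCV=1000
1: · ADDVS
2: ✓ MOVVC  r0←0x5e
3: ✓ CMP  NZCV=1001
4: ✓ MOVMI  r4←0x28
5: · SUBHI
6: ✓ MOVLS  r4←0x36
7: ✓ CMP  NZCV=0010
8: · MOVMI
9: ✓ MOVNE  r1←0xe6
10: · MOVLS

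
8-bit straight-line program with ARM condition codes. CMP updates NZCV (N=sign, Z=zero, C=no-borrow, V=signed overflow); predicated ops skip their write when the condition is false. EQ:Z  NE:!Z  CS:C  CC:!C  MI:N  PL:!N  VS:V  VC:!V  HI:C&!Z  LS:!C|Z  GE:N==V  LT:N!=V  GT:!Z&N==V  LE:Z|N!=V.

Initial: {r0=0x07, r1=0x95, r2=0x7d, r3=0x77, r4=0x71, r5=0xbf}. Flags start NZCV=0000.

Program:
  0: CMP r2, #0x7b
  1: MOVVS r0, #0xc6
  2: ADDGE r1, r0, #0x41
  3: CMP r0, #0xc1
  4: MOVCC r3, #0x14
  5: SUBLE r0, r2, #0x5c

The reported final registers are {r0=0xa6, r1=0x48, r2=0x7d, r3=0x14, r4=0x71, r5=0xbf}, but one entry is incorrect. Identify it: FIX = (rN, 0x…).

[0] flags=0010 → (cmp)
[1] flags=0010 VS?F → skip
[2] flags=0010 GE?T → r1=0x48
[3] flags=0000 → (cmp)
[4] flags=0000 CC?T → r3=0x14
[5] flags=0000 LE?F → skip

FIX = (r0, 0x07)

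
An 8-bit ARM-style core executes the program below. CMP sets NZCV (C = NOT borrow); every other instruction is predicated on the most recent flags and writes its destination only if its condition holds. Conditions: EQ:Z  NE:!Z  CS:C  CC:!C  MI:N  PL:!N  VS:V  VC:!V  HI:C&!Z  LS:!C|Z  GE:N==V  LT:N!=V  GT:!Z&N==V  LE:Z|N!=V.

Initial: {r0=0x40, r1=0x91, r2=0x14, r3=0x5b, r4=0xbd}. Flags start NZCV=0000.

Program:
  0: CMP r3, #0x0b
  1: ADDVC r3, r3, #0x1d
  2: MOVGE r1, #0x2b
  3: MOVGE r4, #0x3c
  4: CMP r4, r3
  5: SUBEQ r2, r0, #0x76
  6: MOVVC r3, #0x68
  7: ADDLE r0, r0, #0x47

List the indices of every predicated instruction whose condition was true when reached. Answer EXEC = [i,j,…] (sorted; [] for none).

EXEC = [1,2,3,6,7]

0: ✓ CMP  NZCV=0010
1: ✓ ADDVC  r3←0x78
2: ✓ MOVGE  r1←0x2b
3: ✓ MOVGE  r4←0x3c
4: ✓ CMP  NZCV=1000
5: · SUBEQ
6: ✓ MOVVC  r3←0x68
7: ✓ ADDLE  r0←0x87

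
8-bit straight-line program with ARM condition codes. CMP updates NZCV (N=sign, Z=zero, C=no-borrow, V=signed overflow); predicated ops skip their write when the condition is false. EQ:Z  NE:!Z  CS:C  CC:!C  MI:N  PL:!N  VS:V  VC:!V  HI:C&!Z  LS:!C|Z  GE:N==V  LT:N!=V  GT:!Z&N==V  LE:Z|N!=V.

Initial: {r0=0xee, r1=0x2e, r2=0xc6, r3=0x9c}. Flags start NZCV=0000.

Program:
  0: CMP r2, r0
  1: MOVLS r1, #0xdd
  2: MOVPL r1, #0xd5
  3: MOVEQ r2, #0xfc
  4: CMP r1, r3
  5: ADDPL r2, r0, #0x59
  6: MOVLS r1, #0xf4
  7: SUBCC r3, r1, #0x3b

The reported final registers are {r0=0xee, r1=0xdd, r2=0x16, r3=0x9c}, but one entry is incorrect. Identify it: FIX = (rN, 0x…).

[0] flags=1000 → (cmp)
[1] flags=1000 LS?T → r1=0xdd
[2] flags=1000 PL?F → skip
[3] flags=1000 EQ?F → skip
[4] flags=0010 → (cmp)
[5] flags=0010 PL?T → r2=0x47
[6] flags=0010 LS?F → skip
[7] flags=0010 CC?F → skip

FIX = (r2, 0x47)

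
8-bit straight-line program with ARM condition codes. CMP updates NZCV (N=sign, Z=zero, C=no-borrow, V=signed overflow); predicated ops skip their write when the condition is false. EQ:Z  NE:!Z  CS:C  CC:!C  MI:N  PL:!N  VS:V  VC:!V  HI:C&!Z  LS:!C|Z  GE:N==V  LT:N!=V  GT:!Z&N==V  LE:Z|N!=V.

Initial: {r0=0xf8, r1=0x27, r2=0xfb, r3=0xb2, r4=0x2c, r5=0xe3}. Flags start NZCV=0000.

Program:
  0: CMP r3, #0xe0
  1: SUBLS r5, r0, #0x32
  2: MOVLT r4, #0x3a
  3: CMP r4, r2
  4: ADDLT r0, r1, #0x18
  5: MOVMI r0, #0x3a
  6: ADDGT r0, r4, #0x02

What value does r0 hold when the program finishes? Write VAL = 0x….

[0] flags=1000 → (cmp)
[1] flags=1000 LS?T → r5=0xc6
[2] flags=1000 LT?T → r4=0x3a
[3] flags=0000 → (cmp)
[4] flags=0000 LT?F → skip
[5] flags=0000 MI?F → skip
[6] flags=0000 GT?T → r0=0x3c

VAL = 0x3c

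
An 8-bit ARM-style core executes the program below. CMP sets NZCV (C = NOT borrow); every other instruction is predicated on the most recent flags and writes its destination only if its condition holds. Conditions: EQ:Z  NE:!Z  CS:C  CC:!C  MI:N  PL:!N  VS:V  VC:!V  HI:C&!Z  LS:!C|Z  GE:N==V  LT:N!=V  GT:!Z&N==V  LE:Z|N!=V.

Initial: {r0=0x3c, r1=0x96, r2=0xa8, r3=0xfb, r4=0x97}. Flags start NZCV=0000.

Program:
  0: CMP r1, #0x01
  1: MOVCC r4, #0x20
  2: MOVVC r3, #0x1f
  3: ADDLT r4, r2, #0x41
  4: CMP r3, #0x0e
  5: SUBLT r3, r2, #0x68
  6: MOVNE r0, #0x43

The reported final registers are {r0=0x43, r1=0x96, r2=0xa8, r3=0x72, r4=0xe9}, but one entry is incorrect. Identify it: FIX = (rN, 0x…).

FIX = (r3, 0x1f)

0: ✓ CMP  NZCV=1010
1: · MOVCC
2: ✓ MOVVC  r3←0x1f
3: ✓ ADDLT  r4←0xe9
4: ✓ CMP  NZCV=0010
5: · SUBLT
6: ✓ MOVNE  r0←0x43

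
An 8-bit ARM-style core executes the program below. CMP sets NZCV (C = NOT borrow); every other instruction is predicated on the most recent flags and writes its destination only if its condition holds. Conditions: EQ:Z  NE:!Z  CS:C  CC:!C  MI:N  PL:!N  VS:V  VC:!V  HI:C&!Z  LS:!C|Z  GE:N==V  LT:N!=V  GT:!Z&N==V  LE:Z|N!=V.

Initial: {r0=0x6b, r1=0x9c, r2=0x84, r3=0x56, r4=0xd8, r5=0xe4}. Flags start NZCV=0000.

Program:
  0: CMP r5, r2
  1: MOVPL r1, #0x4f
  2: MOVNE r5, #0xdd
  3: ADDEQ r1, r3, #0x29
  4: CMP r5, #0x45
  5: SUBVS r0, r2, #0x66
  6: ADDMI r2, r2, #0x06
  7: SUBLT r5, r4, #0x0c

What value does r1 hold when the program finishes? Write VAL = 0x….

VAL = 0x4f

0: ✓ CMP  NZCV=0010
1: ✓ MOVPL  r1←0x4f
2: ✓ MOVNE  r5←0xdd
3: · ADDEQ
4: ✓ CMP  NZCV=1010
5: · SUBVS
6: ✓ ADDMI  r2←0x8a
7: ✓ SUBLT  r5←0xcc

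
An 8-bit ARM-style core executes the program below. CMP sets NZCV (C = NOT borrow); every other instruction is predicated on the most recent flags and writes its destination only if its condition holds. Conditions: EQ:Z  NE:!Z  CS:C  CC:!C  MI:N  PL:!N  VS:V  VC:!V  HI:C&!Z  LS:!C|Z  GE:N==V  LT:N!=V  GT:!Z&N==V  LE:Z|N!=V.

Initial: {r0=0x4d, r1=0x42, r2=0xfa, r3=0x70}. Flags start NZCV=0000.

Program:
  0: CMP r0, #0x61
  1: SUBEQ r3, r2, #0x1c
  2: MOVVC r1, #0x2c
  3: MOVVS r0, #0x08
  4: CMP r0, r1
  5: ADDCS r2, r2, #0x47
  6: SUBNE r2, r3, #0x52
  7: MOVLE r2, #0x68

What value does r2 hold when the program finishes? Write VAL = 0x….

[0] flags=1000 → (cmp)
[1] flags=1000 EQ?F → skip
[2] flags=1000 VC?T → r1=0x2c
[3] flags=1000 VS?F → skip
[4] flags=0010 → (cmp)
[5] flags=0010 CS?T → r2=0x41
[6] flags=0010 NE?T → r2=0x1e
[7] flags=0010 LE?F → skip

VAL = 0x1e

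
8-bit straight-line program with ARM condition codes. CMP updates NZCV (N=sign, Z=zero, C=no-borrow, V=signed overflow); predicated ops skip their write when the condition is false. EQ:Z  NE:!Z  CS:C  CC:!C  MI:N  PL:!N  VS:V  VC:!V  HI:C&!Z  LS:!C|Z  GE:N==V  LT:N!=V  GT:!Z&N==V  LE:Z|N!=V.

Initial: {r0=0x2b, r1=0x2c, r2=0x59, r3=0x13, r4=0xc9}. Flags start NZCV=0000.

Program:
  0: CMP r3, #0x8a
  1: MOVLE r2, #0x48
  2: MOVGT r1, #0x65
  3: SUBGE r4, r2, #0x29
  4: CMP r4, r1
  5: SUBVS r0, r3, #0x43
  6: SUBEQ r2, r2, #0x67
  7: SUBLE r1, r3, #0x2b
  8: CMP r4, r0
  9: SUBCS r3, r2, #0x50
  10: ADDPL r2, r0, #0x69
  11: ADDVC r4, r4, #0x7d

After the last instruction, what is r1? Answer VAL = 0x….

VAL = 0xe8

[0] flags=1001 → (cmp)
[1] flags=1001 LE?F → skip
[2] flags=1001 GT?T → r1=0x65
[3] flags=1001 GE?T → r4=0x30
[4] flags=1000 → (cmp)
[5] flags=1000 VS?F → skip
[6] flags=1000 EQ?F → skip
[7] flags=1000 LE?T → r1=0xe8
[8] flags=0010 → (cmp)
[9] flags=0010 CS?T → r3=0x09
[10] flags=0010 PL?T → r2=0x94
[11] flags=0010 VC?T → r4=0xad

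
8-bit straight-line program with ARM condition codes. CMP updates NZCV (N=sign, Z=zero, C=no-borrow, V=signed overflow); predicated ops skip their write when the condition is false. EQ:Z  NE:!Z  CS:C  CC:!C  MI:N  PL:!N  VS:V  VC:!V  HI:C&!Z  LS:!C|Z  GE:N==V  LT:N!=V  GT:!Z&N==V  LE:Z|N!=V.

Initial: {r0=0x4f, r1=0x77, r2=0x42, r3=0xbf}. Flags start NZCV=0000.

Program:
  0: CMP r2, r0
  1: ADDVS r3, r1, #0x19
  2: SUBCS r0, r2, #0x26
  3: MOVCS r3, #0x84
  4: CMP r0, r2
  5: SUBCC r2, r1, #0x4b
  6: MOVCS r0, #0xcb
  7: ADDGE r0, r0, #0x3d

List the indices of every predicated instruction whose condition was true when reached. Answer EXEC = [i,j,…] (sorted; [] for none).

[0] flags=1000 → (cmp)
[1] flags=1000 VS?F → skip
[2] flags=1000 CS?F → skip
[3] flags=1000 CS?F → skip
[4] flags=0010 → (cmp)
[5] flags=0010 CC?F → skip
[6] flags=0010 CS?T → r0=0xcb
[7] flags=0010 GE?T → r0=0x08

EXEC = [6,7]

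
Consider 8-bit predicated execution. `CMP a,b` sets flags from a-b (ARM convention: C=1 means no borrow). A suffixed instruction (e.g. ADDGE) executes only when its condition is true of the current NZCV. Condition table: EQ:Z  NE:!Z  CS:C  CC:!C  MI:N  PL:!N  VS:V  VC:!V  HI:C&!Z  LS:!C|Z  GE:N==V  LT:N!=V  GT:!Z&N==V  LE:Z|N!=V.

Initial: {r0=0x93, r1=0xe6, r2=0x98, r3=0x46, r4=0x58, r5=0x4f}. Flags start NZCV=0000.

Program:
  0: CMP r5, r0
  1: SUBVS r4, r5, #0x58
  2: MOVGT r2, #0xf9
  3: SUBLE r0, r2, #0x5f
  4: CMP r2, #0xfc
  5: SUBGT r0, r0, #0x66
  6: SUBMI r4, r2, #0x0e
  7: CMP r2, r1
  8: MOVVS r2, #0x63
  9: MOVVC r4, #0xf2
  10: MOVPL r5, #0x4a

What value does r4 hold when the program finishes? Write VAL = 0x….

VAL = 0xf2

[0] flags=1001 → (cmp)
[1] flags=1001 VS?T → r4=0xf7
[2] flags=1001 GT?T → r2=0xf9
[3] flags=1001 LE?F → skip
[4] flags=1000 → (cmp)
[5] flags=1000 GT?F → skip
[6] flags=1000 MI?T → r4=0xeb
[7] flags=0010 → (cmp)
[8] flags=0010 VS?F → skip
[9] flags=0010 VC?T → r4=0xf2
[10] flags=0010 PL?T → r5=0x4a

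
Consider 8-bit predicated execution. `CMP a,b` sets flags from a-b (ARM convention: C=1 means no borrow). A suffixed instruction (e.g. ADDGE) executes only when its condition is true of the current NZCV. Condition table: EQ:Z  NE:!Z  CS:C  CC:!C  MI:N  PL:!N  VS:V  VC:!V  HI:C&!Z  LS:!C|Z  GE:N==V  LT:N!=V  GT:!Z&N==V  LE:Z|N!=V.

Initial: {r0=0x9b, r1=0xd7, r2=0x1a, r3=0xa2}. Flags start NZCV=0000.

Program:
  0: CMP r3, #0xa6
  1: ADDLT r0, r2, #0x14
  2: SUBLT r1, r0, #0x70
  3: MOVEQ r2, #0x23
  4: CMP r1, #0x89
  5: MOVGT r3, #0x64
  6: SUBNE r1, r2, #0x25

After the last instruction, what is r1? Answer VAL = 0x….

0: ✓ CMP  NZCV=1000
1: ✓ ADDLT  r0←0x2e
2: ✓ SUBLT  r1←0xbe
3: · MOVEQ
4: ✓ CMP  NZCV=0010
5: ✓ MOVGT  r3←0x64
6: ✓ SUBNE  r1←0xf5

VAL = 0xf5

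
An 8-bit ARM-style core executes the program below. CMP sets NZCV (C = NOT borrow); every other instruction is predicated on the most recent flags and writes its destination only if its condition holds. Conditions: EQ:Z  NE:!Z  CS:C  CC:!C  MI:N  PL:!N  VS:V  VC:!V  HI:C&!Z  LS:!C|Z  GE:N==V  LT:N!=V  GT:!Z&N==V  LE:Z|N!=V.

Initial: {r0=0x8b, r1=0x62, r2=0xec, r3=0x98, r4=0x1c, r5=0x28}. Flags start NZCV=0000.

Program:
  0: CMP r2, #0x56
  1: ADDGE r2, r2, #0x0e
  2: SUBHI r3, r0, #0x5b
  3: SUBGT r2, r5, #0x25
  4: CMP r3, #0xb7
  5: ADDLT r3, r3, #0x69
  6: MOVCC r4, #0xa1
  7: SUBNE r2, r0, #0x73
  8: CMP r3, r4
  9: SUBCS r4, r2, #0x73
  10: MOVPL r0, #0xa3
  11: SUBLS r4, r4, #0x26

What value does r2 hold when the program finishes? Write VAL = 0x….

VAL = 0x18

0: ✓ CMP  NZCV=1010
1: · ADDGE
2: ✓ SUBHI  r3←0x30
3: · SUBGT
4: ✓ CMP  NZCV=0000
5: · ADDLT
6: ✓ MOVCC  r4←0xa1
7: ✓ SUBNE  r2←0x18
8: ✓ CMP  NZCV=1001
9: · SUBCS
10: · MOVPL
11: ✓ SUBLS  r4←0x7b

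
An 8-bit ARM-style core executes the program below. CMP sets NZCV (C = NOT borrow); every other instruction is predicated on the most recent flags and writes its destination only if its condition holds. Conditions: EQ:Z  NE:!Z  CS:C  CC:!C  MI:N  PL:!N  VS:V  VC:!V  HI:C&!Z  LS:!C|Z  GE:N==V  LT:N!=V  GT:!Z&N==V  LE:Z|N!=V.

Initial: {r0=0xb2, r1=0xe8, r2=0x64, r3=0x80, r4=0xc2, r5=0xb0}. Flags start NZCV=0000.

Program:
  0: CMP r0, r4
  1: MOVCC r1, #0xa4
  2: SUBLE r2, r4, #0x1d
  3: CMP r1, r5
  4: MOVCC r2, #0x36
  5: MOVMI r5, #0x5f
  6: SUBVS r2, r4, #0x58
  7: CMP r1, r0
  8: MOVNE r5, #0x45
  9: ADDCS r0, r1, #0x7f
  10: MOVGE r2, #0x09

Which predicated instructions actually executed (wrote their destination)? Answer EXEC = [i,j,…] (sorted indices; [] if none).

EXEC = [1,2,4,5,8]

[0] flags=1000 → (cmp)
[1] flags=1000 CC?T → r1=0xa4
[2] flags=1000 LE?T → r2=0xa5
[3] flags=1000 → (cmp)
[4] flags=1000 CC?T → r2=0x36
[5] flags=1000 MI?T → r5=0x5f
[6] flags=1000 VS?F → skip
[7] flags=1000 → (cmp)
[8] flags=1000 NE?T → r5=0x45
[9] flags=1000 CS?F → skip
[10] flags=1000 GE?F → skip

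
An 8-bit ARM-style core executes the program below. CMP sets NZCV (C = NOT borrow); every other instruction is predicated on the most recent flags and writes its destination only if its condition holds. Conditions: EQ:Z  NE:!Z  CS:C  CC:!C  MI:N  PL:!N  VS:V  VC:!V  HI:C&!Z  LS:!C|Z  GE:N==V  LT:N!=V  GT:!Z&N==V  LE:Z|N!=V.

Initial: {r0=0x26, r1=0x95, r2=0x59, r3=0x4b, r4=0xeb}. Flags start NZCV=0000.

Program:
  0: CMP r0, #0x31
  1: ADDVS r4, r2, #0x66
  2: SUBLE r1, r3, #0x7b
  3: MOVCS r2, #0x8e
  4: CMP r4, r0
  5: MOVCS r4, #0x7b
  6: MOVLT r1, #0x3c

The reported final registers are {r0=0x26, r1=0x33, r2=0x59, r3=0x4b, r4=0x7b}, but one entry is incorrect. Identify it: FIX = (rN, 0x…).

FIX = (r1, 0x3c)

0: ✓ CMP  NZCV=1000
1: · ADDVS
2: ✓ SUBLE  r1←0xd0
3: · MOVCS
4: ✓ CMP  NZCV=1010
5: ✓ MOVCS  r4←0x7b
6: ✓ MOVLT  r1←0x3c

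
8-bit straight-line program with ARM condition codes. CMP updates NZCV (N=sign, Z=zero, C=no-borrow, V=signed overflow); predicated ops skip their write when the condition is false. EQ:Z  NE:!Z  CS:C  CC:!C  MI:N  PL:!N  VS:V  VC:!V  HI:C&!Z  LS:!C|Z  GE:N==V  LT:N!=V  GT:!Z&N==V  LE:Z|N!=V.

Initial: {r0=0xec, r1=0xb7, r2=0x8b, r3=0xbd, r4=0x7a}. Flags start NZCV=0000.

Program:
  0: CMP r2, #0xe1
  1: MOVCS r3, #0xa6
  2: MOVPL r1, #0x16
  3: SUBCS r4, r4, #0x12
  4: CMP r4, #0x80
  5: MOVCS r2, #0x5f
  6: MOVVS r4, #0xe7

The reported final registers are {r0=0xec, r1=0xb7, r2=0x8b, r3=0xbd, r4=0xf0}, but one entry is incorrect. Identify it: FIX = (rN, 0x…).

FIX = (r4, 0xe7)

[0] flags=1000 → (cmp)
[1] flags=1000 CS?F → skip
[2] flags=1000 PL?F → skip
[3] flags=1000 CS?F → skip
[4] flags=1001 → (cmp)
[5] flags=1001 CS?F → skip
[6] flags=1001 VS?T → r4=0xe7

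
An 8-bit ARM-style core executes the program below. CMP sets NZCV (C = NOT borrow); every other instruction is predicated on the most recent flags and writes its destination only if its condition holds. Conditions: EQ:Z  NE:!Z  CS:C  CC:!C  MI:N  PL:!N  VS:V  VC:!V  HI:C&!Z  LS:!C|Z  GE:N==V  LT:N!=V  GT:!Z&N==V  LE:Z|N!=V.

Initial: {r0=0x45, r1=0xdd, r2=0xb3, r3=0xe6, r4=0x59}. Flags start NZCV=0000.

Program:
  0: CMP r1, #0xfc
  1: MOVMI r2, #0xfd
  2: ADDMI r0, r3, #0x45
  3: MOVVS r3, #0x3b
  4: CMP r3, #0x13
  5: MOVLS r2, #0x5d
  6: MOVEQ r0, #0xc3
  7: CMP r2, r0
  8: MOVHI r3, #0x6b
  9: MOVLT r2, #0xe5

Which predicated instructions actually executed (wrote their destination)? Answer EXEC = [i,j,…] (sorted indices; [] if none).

EXEC = [1,2,8,9]

[0] flags=1000 → (cmp)
[1] flags=1000 MI?T → r2=0xfd
[2] flags=1000 MI?T → r0=0x2b
[3] flags=1000 VS?F → skip
[4] flags=1010 → (cmp)
[5] flags=1010 LS?F → skip
[6] flags=1010 EQ?F → skip
[7] flags=1010 → (cmp)
[8] flags=1010 HI?T → r3=0x6b
[9] flags=1010 LT?T → r2=0xe5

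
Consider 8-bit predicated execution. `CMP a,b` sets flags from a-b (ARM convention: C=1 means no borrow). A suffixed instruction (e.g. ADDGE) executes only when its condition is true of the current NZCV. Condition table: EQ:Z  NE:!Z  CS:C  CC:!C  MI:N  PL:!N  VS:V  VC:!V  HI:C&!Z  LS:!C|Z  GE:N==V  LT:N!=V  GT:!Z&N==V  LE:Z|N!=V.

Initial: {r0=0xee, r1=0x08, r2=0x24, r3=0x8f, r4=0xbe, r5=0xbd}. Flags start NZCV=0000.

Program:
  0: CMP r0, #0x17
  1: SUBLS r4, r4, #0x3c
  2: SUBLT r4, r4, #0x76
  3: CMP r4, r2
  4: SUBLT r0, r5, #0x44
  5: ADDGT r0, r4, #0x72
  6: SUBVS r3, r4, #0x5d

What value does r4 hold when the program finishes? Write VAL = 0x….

0: ✓ CMP  NZCV=1010
1: · SUBLS
2: ✓ SUBLT  r4←0x48
3: ✓ CMP  NZCV=0010
4: · SUBLT
5: ✓ ADDGT  r0←0xba
6: · SUBVS

VAL = 0x48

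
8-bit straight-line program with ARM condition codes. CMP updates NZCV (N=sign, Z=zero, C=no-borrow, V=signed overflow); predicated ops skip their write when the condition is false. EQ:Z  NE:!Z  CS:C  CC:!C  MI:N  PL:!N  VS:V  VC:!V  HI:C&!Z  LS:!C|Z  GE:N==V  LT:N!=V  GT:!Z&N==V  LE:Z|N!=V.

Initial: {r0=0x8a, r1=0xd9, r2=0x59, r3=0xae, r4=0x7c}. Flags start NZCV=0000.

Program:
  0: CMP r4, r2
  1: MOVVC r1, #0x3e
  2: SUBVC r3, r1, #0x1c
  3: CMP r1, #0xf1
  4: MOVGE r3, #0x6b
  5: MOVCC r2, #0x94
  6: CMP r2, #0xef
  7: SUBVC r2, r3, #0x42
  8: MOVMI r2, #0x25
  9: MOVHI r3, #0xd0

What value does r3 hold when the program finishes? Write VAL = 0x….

0: ✓ CMP  NZCV=0010
1: ✓ MOVVC  r1←0x3e
2: ✓ SUBVC  r3←0x22
3: ✓ CMP  NZCV=0000
4: ✓ MOVGE  r3←0x6b
5: ✓ MOVCC  r2←0x94
6: ✓ CMP  NZCV=1000
7: ✓ SUBVC  r2←0x29
8: ✓ MOVMI  r2←0x25
9: · MOVHI

VAL = 0x6b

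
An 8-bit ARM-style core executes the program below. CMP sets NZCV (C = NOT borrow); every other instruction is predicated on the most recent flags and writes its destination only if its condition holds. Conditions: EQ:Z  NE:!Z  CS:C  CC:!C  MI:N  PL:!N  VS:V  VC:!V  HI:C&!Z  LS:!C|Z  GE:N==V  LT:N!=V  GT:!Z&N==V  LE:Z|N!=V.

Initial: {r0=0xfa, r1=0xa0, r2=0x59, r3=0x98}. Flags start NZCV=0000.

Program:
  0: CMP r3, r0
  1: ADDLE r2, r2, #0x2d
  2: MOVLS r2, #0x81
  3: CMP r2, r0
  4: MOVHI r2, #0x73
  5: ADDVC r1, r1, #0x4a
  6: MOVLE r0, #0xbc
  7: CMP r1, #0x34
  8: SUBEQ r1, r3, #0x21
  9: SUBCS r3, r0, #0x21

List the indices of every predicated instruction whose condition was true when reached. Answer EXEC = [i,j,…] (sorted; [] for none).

0: ✓ CMP  NZCV=1000
1: ✓ ADDLE  r2←0x86
2: ✓ MOVLS  r2←0x81
3: ✓ CMP  NZCV=1000
4: · MOVHI
5: ✓ ADDVC  r1←0xea
6: ✓ MOVLE  r0←0xbc
7: ✓ CMP  NZCV=1010
8: · SUBEQ
9: ✓ SUBCS  r3←0x9b

EXEC = [1,2,5,6,9]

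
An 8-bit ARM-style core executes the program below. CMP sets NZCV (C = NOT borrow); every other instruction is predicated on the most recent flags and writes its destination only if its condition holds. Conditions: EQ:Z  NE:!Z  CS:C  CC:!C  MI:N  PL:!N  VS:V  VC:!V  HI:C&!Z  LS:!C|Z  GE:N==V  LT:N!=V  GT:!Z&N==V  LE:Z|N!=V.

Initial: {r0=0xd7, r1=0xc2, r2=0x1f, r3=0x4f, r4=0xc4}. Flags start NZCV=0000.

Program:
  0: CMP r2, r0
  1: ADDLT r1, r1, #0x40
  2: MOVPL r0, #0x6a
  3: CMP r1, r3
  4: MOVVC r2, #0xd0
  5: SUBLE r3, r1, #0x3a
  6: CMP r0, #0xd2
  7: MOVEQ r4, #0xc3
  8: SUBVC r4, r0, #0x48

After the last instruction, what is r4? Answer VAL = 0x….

0: ✓ CMP  NZCV=0000
1: · ADDLT
2: ✓ MOVPL  r0←0x6a
3: ✓ CMP  NZCV=0011
4: · MOVVC
5: ✓ SUBLE  r3←0x88
6: ✓ CMP  NZCV=1001
7: · MOVEQ
8: · SUBVC

VAL = 0xc4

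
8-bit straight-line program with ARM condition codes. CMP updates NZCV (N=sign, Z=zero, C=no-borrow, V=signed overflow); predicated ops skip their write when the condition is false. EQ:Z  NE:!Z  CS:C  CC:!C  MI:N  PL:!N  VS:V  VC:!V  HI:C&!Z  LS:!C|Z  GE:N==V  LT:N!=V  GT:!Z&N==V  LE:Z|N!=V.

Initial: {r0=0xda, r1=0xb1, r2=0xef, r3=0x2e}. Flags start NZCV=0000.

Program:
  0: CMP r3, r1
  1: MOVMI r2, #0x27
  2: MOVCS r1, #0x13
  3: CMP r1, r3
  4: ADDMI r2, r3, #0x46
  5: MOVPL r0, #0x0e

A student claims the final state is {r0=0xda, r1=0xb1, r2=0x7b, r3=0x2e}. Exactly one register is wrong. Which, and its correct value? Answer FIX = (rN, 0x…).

0: ✓ CMP  NZCV=0000
1: · MOVMI
2: · MOVCS
3: ✓ CMP  NZCV=1010
4: ✓ ADDMI  r2←0x74
5: · MOVPL

FIX = (r2, 0x74)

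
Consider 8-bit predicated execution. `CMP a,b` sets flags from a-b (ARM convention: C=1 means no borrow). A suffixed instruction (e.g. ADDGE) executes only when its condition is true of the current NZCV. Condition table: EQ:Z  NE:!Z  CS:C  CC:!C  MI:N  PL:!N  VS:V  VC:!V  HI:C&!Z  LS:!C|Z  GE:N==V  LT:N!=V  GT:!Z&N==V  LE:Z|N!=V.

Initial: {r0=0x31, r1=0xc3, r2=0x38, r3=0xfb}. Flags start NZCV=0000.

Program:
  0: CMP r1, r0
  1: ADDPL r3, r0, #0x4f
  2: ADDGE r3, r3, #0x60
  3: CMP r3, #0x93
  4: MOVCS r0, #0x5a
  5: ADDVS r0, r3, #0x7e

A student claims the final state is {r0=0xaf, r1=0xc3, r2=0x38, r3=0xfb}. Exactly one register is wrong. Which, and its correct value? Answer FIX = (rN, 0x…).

0: ✓ CMP  NZCV=1010
1: · ADDPL
2: · ADDGE
3: ✓ CMP  NZCV=0010
4: ✓ MOVCS  r0←0x5a
5: · ADDVS

FIX = (r0, 0x5a)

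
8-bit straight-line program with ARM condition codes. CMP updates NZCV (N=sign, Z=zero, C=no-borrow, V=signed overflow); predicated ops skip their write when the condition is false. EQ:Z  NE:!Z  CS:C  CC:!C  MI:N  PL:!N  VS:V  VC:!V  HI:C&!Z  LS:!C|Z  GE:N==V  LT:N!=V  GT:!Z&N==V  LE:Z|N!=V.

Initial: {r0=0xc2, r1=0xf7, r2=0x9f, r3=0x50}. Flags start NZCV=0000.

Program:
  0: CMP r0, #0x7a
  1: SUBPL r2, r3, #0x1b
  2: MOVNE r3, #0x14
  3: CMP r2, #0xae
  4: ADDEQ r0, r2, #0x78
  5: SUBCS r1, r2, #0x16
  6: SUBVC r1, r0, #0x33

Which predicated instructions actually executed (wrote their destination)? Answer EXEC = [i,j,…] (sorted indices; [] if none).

EXEC = [1,2]

0: ✓ CMP  NZCV=0011
1: ✓ SUBPL  r2←0x35
2: ✓ MOVNE  r3←0x14
3: ✓ CMP  NZCV=1001
4: · ADDEQ
5: · SUBCS
6: · SUBVC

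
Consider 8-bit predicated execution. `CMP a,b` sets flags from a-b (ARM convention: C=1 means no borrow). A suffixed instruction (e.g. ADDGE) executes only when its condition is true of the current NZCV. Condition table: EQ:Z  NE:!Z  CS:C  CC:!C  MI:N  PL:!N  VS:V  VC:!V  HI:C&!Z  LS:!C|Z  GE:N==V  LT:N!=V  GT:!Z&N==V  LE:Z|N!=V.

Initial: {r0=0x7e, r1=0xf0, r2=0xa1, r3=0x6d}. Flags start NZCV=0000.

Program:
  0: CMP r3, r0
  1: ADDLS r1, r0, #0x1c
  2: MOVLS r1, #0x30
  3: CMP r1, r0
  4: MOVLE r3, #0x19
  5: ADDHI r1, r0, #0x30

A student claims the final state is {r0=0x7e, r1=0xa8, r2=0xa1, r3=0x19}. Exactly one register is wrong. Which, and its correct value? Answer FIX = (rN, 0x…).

0: ✓ CMP  NZCV=1000
1: ✓ ADDLS  r1←0x9a
2: ✓ MOVLS  r1←0x30
3: ✓ CMP  NZCV=1000
4: ✓ MOVLE  r3←0x19
5: · ADDHI

FIX = (r1, 0x30)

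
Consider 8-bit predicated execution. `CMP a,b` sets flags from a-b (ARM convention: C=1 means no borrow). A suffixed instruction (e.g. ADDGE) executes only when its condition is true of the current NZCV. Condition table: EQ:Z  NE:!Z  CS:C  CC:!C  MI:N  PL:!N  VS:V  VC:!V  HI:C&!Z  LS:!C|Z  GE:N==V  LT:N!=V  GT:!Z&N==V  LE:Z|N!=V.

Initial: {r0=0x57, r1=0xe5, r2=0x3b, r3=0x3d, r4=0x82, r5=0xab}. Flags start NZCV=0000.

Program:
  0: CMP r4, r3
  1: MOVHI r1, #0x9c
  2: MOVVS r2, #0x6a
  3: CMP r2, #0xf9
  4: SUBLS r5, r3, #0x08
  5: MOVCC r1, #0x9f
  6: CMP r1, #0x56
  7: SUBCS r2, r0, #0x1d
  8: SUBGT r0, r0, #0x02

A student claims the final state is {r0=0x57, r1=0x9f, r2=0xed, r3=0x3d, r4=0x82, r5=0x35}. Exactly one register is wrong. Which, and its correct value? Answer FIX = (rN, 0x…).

0: ✓ CMP  NZCV=0011
1: ✓ MOVHI  r1←0x9c
2: ✓ MOVVS  r2←0x6a
3: ✓ CMP  NZCV=0000
4: ✓ SUBLS  r5←0x35
5: ✓ MOVCC  r1←0x9f
6: ✓ CMP  NZCV=0011
7: ✓ SUBCS  r2←0x3a
8: · SUBGT

FIX = (r2, 0x3a)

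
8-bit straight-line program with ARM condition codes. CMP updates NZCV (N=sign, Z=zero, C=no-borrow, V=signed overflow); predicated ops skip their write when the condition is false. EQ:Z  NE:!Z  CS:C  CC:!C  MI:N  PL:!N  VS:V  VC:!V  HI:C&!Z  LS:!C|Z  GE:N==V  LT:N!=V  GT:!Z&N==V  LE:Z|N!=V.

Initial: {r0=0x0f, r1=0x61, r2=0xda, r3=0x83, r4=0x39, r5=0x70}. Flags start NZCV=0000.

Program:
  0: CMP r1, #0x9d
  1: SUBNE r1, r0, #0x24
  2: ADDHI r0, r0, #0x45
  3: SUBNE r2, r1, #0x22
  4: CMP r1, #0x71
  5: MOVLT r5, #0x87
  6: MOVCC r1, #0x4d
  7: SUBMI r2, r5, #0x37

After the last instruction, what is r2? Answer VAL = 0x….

0: ✓ CMP  NZCV=1001
1: ✓ SUBNE  r1←0xeb
2: · ADDHI
3: ✓ SUBNE  r2←0xc9
4: ✓ CMP  NZCV=0011
5: ✓ MOVLT  r5←0x87
6: · MOVCC
7: · SUBMI

VAL = 0xc9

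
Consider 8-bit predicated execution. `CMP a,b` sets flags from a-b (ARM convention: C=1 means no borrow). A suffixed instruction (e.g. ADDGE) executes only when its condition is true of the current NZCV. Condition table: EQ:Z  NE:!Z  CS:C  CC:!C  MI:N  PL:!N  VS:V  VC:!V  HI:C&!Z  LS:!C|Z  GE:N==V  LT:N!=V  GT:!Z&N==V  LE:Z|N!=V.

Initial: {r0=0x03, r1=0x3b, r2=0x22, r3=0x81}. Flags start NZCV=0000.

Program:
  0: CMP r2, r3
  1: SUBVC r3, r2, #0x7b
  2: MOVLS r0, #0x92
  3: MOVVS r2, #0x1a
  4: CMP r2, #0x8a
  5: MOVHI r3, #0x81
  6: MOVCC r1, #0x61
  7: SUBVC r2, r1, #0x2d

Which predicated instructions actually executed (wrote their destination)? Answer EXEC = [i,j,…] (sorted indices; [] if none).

EXEC = [2,3,6]

0: ✓ CMP  NZCV=1001
1: · SUBVC
2: ✓ MOVLS  r0←0x92
3: ✓ MOVVS  r2←0x1a
4: ✓ CMP  NZCV=1001
5: · MOVHI
6: ✓ MOVCC  r1←0x61
7: · SUBVC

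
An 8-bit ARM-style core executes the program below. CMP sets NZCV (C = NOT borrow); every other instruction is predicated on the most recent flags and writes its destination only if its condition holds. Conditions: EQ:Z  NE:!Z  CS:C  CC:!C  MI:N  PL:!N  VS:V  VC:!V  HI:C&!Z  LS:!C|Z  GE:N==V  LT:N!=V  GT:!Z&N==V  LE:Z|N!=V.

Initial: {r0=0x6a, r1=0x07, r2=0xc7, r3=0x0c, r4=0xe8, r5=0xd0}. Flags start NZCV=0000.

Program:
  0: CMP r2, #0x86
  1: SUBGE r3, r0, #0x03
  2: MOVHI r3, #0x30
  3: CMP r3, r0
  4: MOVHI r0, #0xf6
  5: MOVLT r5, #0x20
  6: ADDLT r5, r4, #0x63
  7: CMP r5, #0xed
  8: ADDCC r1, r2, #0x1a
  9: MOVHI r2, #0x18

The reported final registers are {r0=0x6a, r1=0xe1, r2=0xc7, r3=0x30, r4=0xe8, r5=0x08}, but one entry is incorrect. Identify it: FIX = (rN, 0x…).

0: ✓ CMP  NZCV=0010
1: ✓ SUBGE  r3←0x67
2: ✓ MOVHI  r3←0x30
3: ✓ CMP  NZCV=1000
4: · MOVHI
5: ✓ MOVLT  r5←0x20
6: ✓ ADDLT  r5←0x4b
7: ✓ CMP  NZCV=0000
8: ✓ ADDCC  r1←0xe1
9: · MOVHI

FIX = (r5, 0x4b)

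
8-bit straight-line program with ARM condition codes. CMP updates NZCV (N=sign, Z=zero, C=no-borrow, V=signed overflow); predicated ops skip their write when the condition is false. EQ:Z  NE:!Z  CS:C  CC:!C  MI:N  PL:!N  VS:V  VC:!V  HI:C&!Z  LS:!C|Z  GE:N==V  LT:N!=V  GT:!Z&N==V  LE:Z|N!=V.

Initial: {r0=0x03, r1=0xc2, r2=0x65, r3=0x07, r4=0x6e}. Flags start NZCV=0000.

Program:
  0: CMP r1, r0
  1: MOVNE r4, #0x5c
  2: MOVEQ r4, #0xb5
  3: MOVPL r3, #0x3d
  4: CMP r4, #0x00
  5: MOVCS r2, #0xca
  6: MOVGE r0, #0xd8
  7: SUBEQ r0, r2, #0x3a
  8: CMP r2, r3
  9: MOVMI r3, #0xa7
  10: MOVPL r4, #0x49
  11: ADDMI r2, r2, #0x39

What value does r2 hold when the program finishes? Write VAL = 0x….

[0] flags=1010 → (cmp)
[1] flags=1010 NE?T → r4=0x5c
[2] flags=1010 EQ?F → skip
[3] flags=1010 PL?F → skip
[4] flags=0010 → (cmp)
[5] flags=0010 CS?T → r2=0xca
[6] flags=0010 GE?T → r0=0xd8
[7] flags=0010 EQ?F → skip
[8] flags=1010 → (cmp)
[9] flags=1010 MI?T → r3=0xa7
[10] flags=1010 PL?F → skip
[11] flags=1010 MI?T → r2=0x03

VAL = 0x03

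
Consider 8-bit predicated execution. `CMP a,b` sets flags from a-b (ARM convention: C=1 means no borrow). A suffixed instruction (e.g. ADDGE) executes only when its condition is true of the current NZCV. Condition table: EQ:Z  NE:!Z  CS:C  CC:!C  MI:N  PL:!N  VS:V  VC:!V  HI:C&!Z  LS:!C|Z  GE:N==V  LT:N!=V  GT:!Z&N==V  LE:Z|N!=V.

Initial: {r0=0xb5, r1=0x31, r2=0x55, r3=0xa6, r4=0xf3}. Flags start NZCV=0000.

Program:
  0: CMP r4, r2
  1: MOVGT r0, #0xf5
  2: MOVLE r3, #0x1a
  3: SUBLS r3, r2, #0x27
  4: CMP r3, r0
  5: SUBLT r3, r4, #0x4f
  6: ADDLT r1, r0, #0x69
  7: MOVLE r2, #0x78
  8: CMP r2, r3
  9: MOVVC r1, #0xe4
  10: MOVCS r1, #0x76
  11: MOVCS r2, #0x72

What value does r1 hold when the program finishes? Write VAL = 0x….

[0] flags=1010 → (cmp)
[1] flags=1010 GT?F → skip
[2] flags=1010 LE?T → r3=0x1a
[3] flags=1010 LS?F → skip
[4] flags=0000 → (cmp)
[5] flags=0000 LT?F → skip
[6] flags=0000 LT?F → skip
[7] flags=0000 LE?F → skip
[8] flags=0010 → (cmp)
[9] flags=0010 VC?T → r1=0xe4
[10] flags=0010 CS?T → r1=0x76
[11] flags=0010 CS?T → r2=0x72

VAL = 0x76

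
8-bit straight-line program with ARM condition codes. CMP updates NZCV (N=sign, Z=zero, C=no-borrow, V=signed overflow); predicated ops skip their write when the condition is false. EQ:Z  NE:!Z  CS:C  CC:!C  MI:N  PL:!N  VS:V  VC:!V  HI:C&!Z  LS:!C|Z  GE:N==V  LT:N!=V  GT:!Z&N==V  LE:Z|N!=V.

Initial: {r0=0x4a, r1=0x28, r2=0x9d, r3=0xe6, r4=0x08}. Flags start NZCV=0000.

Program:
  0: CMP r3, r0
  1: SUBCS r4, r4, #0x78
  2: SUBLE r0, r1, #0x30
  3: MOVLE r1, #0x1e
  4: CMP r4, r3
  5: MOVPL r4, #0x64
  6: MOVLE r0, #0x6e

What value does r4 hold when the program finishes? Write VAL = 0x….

[0] flags=1010 → (cmp)
[1] flags=1010 CS?T → r4=0x90
[2] flags=1010 LE?T → r0=0xf8
[3] flags=1010 LE?T → r1=0x1e
[4] flags=1000 → (cmp)
[5] flags=1000 PL?F → skip
[6] flags=1000 LE?T → r0=0x6e

VAL = 0x90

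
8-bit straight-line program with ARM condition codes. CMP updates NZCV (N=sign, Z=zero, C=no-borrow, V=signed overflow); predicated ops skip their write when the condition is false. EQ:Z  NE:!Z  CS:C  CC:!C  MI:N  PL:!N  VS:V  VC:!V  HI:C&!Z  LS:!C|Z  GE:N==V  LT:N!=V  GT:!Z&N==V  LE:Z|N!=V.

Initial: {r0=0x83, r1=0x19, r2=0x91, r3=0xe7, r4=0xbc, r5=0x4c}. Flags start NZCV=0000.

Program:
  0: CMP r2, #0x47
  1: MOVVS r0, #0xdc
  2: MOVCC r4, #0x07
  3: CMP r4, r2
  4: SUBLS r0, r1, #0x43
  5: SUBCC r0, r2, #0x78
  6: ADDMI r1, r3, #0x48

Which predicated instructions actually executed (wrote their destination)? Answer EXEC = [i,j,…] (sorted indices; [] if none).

EXEC = [1]

[0] flags=0011 → (cmp)
[1] flags=0011 VS?T → r0=0xdc
[2] flags=0011 CC?F → skip
[3] flags=0010 → (cmp)
[4] flags=0010 LS?F → skip
[5] flags=0010 CC?F → skip
[6] flags=0010 MI?F → skip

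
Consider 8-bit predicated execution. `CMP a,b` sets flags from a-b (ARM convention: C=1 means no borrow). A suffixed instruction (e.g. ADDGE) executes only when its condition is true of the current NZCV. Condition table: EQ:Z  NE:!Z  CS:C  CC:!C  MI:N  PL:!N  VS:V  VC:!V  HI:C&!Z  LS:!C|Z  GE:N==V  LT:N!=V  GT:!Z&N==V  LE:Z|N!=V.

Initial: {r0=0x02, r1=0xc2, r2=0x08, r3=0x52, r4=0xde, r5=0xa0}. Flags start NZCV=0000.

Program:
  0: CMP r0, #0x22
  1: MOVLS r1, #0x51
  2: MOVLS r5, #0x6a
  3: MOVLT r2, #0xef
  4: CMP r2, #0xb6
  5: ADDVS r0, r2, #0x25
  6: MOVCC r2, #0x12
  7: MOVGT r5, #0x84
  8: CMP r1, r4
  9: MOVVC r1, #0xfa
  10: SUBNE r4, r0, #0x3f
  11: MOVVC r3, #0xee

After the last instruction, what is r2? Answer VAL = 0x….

VAL = 0xef

0: ✓ CMP  NZCV=1000
1: ✓ MOVLS  r1←0x51
2: ✓ MOVLS  r5←0x6a
3: ✓ MOVLT  r2←0xef
4: ✓ CMP  NZCV=0010
5: · ADDVS
6: · MOVCC
7: ✓ MOVGT  r5←0x84
8: ✓ CMP  NZCV=0000
9: ✓ MOVVC  r1←0xfa
10: ✓ SUBNE  r4←0xc3
11: ✓ MOVVC  r3←0xee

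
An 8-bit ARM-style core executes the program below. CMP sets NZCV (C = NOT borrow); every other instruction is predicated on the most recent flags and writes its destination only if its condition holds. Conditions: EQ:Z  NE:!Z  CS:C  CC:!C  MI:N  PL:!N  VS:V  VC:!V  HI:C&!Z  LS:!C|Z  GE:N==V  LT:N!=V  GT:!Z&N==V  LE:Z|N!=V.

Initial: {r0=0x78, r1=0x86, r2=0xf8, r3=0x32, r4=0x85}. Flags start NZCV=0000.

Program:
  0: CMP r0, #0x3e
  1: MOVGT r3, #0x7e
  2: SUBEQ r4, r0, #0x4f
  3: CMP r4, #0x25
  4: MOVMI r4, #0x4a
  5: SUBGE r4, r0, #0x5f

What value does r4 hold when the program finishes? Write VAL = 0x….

0: ✓ CMP  NZCV=0010
1: ✓ MOVGT  r3←0x7e
2: · SUBEQ
3: ✓ CMP  NZCV=0011
4: · MOVMI
5: · SUBGE

VAL = 0x85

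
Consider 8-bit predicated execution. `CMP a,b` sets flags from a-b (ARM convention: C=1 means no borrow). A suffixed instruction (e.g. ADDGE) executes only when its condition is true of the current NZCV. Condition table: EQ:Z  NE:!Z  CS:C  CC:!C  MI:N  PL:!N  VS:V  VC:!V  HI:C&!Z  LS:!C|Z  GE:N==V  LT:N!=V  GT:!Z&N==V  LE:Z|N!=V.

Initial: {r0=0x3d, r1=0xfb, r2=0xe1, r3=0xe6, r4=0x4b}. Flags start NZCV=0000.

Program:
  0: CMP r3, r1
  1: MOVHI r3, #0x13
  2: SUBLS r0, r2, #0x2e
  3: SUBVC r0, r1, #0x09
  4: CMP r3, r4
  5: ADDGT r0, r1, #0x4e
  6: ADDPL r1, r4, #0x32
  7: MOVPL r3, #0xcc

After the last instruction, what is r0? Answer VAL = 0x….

0: ✓ CMP  NZCV=1000
1: · MOVHI
2: ✓ SUBLS  r0←0xb3
3: ✓ SUBVC  r0←0xf2
4: ✓ CMP  NZCV=1010
5: · ADDGT
6: · ADDPL
7: · MOVPL

VAL = 0xf2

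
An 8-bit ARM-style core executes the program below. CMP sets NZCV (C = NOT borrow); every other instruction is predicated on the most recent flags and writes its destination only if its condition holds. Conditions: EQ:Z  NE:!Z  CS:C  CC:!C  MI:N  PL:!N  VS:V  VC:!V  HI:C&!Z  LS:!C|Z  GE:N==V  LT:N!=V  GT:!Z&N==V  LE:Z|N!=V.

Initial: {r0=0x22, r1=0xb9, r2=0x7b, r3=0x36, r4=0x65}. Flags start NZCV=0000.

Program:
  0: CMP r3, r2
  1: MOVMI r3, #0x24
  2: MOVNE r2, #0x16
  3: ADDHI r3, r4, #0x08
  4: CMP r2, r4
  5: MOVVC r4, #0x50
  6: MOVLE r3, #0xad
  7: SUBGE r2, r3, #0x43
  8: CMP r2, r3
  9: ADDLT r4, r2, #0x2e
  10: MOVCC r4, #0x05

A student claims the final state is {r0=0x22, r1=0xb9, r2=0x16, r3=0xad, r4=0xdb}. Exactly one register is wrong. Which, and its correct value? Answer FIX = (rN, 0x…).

FIX = (r4, 0x05)

0: ✓ CMP  NZCV=1000
1: ✓ MOVMI  r3←0x24
2: ✓ MOVNE  r2←0x16
3: · ADDHI
4: ✓ CMP  NZCV=1000
5: ✓ MOVVC  r4←0x50
6: ✓ MOVLE  r3←0xad
7: · SUBGE
8: ✓ CMP  NZCV=0000
9: · ADDLT
10: ✓ MOVCC  r4←0x05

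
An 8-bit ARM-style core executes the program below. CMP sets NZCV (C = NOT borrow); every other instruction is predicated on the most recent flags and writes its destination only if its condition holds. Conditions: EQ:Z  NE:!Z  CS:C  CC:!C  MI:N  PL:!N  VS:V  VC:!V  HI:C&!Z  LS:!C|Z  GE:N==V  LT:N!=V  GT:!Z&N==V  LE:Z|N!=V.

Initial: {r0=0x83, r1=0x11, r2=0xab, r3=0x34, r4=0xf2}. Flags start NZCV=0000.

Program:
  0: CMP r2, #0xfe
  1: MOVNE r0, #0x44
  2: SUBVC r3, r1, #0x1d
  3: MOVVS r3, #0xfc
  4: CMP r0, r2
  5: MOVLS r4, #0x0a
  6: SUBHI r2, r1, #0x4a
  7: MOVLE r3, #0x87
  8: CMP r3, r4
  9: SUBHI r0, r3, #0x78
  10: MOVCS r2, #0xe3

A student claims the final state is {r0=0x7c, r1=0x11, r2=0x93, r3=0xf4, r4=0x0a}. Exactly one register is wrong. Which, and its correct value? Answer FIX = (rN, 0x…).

[0] flags=1000 → (cmp)
[1] flags=1000 NE?T → r0=0x44
[2] flags=1000 VC?T → r3=0xf4
[3] flags=1000 VS?F → skip
[4] flags=1001 → (cmp)
[5] flags=1001 LS?T → r4=0x0a
[6] flags=1001 HI?F → skip
[7] flags=1001 LE?F → skip
[8] flags=1010 → (cmp)
[9] flags=1010 HI?T → r0=0x7c
[10] flags=1010 CS?T → r2=0xe3

FIX = (r2, 0xe3)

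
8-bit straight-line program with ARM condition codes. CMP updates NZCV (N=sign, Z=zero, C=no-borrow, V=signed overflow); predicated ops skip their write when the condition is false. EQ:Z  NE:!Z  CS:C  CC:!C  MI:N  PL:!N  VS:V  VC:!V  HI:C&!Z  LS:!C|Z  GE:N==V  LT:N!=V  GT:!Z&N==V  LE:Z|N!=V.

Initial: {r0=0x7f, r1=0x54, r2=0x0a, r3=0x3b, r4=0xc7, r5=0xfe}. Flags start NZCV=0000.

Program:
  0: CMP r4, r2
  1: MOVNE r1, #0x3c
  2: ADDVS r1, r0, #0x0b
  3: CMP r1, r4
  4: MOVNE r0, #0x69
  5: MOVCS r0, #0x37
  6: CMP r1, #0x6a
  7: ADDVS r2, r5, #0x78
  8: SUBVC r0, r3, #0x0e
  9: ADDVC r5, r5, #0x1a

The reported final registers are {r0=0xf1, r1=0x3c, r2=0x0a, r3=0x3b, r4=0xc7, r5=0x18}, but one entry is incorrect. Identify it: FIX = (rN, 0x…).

0: ✓ CMP  NZCV=1010
1: ✓ MOVNE  r1←0x3c
2: · ADDVS
3: ✓ CMP  NZCV=0000
4: ✓ MOVNE  r0←0x69
5: · MOVCS
6: ✓ CMP  NZCV=1000
7: · ADDVS
8: ✓ SUBVC  r0←0x2d
9: ✓ ADDVC  r5←0x18

FIX = (r0, 0x2d)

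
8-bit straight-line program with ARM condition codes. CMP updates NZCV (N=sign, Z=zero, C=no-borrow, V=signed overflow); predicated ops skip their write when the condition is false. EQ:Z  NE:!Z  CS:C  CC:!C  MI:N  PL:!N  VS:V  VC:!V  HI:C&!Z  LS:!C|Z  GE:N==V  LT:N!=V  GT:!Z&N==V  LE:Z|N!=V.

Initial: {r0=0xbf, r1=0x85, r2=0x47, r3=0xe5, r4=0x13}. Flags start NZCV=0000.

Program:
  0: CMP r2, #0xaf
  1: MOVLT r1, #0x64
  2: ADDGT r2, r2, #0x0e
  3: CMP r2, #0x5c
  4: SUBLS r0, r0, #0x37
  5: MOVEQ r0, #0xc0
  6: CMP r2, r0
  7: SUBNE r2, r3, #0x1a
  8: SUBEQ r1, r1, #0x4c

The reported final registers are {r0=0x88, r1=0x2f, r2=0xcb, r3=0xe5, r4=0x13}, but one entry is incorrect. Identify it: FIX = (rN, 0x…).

FIX = (r1, 0x85)

[0] flags=1001 → (cmp)
[1] flags=1001 LT?F → skip
[2] flags=1001 GT?T → r2=0x55
[3] flags=1000 → (cmp)
[4] flags=1000 LS?T → r0=0x88
[5] flags=1000 EQ?F → skip
[6] flags=1001 → (cmp)
[7] flags=1001 NE?T → r2=0xcb
[8] flags=1001 EQ?F → skip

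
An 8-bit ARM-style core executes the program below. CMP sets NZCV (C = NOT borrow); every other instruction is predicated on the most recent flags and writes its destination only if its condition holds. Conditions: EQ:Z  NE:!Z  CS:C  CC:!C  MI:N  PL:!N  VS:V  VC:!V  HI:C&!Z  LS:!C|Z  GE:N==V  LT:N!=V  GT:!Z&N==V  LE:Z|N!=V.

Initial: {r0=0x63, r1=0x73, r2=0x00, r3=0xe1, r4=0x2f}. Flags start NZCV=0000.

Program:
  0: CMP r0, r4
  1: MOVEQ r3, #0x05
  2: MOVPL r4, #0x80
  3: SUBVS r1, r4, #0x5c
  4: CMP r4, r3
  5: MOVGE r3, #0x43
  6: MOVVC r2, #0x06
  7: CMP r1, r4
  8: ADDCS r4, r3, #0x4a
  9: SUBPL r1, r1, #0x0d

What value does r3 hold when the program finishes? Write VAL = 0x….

[0] flags=0010 → (cmp)
[1] flags=0010 EQ?F → skip
[2] flags=0010 PL?T → r4=0x80
[3] flags=0010 VS?F → skip
[4] flags=1000 → (cmp)
[5] flags=1000 GE?F → skip
[6] flags=1000 VC?T → r2=0x06
[7] flags=1001 → (cmp)
[8] flags=1001 CS?F → skip
[9] flags=1001 PL?F → skip

VAL = 0xe1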